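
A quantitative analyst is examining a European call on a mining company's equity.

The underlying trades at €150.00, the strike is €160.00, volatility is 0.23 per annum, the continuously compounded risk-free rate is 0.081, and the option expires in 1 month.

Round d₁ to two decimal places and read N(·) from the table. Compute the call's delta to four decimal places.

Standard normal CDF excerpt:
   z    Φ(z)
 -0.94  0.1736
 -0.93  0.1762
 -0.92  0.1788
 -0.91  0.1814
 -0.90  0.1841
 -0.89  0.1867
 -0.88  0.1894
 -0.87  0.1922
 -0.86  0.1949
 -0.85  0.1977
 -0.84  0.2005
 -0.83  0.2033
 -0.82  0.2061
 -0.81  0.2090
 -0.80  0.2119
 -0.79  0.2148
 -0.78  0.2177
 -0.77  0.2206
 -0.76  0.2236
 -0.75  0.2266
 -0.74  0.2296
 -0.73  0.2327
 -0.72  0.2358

0.2005

σ√T = 0.23 × 0.2887 = 0.0664
d₁ = [ln(150/160) + (0.081 + 0.23²/2)·0.08333] / 0.0664 = [-0.0645 + 0.0090] / 0.0664 = -0.8372 → -0.84
N(d₁) = N(-0.84) = 0.2005
Δ_call = N(d₁) = 0.2005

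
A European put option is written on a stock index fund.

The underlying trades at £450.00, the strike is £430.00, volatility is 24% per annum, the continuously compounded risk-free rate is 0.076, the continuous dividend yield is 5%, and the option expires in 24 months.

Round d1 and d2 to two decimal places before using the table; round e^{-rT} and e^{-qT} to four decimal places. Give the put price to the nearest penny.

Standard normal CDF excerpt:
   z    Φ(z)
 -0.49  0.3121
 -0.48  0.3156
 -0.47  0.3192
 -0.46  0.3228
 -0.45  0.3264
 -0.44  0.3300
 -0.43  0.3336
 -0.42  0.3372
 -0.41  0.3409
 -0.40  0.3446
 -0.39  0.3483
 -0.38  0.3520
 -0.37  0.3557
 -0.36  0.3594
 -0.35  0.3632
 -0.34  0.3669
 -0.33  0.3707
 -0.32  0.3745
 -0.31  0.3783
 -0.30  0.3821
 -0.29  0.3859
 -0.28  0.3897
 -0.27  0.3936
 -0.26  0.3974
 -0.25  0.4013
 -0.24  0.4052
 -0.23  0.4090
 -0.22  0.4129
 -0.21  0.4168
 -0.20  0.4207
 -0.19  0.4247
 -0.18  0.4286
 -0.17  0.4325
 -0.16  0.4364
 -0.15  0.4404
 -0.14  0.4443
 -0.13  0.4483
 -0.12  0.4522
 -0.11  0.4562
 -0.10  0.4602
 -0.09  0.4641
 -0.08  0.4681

£35.60

σ√T = 0.24·√2 = 0.3394
d₁ = [ln(450/430) + (0.076 − 0.05 + 0.24²/2)·2] / 0.3394 = [0.0455 + 0.1096] / 0.3394 = 0.4569 → 0.46
d₂ = d₁ − σ√T = 0.4569 − 0.3394 = 0.1174 → 0.12
e^(−qT) = e^(−0.05·2) = 0.9048;  e^(−rT) = e^(−0.076·2) = 0.8590
P = 430·0.8590·N(-0.12) − 450·0.9048·N(-0.46) = 430·0.8590·0.4522 − 450·0.9048·0.3228 = 167.0291 − 131.4312 = 35.5979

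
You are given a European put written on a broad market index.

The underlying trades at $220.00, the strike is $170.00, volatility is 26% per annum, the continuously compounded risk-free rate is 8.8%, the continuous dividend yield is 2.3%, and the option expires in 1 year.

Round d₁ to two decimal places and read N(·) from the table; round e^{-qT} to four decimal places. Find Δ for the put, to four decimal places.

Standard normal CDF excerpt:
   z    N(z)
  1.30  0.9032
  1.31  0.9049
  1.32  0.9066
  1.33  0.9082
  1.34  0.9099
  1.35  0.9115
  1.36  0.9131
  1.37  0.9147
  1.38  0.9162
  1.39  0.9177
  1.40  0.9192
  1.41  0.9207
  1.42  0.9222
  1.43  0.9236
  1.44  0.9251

σ√T = 0.26·√1 = 0.2600
ln(S/K) + (r − q + σ²/2)T = ln(220/170) + (0.088 − 0.023 + 0.26²/2)·1 = 0.2578 + 0.0988 = 0.3566
d₁ = 0.3566 / 0.2600 = 1.3717 ≈ 1.37
N(d₁) = N(1.37) = 0.9147
Δ_put = exp(−qT)·(N(d₁) − 1) = 0.9773·(0.9147 − 1) = -0.0834

-0.0834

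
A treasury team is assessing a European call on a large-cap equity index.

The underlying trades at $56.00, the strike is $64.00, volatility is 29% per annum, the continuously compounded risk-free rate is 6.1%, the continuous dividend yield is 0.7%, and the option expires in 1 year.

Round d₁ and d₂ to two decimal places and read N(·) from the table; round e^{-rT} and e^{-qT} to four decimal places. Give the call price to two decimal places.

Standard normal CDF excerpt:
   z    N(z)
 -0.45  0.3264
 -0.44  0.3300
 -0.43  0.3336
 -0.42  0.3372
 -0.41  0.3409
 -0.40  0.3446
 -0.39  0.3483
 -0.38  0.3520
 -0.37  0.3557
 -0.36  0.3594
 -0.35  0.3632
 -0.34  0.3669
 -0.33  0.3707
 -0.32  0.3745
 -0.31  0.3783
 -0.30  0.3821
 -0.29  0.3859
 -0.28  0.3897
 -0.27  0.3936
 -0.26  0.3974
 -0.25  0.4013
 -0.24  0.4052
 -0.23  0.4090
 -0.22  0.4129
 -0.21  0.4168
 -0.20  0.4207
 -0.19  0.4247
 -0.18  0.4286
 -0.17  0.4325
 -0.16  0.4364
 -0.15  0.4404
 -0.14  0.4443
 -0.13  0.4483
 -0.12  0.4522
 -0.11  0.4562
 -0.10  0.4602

T = 1;  σ√T = 0.2900
ln(S/K) + (r − q + σ²/2)T = ln(56/64) + (0.061 − 0.007 + 0.29²/2)·1 = -0.1335 + 0.0960 = -0.0375
d₁ = -0.0375 / 0.2900 = -0.1292 → -0.13
d₂ = d₁ − σ√T = -0.1292 − 0.2900 = -0.4192 → -0.42
exp(−qT) = exp(−0.007·1) = 0.9930;  exp(−rT) = exp(−0.061·1) = 0.9408
N(d₁) = N(-0.13) = 0.4483;  N(d₂) = N(-0.42) = 0.3372
C = 56·0.9930·0.4483 − 64·0.9408·0.3372 = 24.9291 − 20.3032 = 4.6258

$4.63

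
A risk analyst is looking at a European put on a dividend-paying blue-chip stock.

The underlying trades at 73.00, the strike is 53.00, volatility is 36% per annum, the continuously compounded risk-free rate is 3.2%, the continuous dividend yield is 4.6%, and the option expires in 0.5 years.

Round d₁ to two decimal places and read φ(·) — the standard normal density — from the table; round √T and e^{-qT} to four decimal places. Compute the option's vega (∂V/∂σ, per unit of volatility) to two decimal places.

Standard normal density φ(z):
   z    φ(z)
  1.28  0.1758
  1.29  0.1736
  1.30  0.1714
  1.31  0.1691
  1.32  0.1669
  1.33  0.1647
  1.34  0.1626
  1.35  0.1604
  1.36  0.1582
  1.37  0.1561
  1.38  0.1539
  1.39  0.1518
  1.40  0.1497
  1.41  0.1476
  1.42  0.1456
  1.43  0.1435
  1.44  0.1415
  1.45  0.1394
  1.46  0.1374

7.98

σ√T = 0.36·√0.5 = 0.2546
d₁ = [ln(73/53) + (0.032 − 0.046 + ½·0.36²)·0.5] / (σ√T) = (0.3202 + 0.0254) / 0.2546 = 1.3575 ≈ 1.36
√T = √0.5 = 0.7071
φ(d₁) = φ(1.36) = 0.1582
e^(−qT) = e^(−0.046·0.5) = 0.9773
vega = S·e^(−qT)·φ(d₁)·√T = 73·0.9773·0.1582·0.7071 = 7.9806
(Call and put vega coincide under Black-Scholes.)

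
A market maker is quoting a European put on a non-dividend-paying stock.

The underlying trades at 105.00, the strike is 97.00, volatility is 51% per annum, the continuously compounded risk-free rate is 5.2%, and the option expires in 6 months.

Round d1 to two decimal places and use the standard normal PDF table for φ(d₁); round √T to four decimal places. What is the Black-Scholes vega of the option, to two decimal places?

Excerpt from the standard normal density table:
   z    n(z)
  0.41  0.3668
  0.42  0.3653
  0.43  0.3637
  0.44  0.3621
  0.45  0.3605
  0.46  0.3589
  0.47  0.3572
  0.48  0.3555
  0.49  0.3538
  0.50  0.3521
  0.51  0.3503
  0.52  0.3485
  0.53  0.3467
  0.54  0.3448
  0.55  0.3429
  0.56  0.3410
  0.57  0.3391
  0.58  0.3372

σ√T = 0.51 × 0.7071 = 0.3606
ln(S/K) + (r + σ²/2)T = ln(105/97) + (0.052 + 0.51²/2)·0.5 = 0.0792 + 0.0910 = 0.1703
d₁ = 0.1703 / 0.3606 = 0.4722 ≈ 0.47
√T = √0.5 = 0.7071
φ(d₁) = φ(0.47) = 0.3572
vega = S·φ(d₁)·√T = 105·0.3572·0.7071 = 26.5205

26.52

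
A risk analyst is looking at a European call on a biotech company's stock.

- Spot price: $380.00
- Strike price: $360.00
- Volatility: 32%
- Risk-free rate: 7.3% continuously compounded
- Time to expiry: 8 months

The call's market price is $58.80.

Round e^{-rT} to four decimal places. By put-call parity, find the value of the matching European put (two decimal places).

$21.70

exp(−rT) = exp(−0.073·0.6667) = 0.9525
Put-call parity: C − P = S − K·e^(−rT) = 380 − 360·0.9525 = 380 − 342.9000 = 37.1000
P = C − (C − P) = 58.80 − (37.1000) = 21.7000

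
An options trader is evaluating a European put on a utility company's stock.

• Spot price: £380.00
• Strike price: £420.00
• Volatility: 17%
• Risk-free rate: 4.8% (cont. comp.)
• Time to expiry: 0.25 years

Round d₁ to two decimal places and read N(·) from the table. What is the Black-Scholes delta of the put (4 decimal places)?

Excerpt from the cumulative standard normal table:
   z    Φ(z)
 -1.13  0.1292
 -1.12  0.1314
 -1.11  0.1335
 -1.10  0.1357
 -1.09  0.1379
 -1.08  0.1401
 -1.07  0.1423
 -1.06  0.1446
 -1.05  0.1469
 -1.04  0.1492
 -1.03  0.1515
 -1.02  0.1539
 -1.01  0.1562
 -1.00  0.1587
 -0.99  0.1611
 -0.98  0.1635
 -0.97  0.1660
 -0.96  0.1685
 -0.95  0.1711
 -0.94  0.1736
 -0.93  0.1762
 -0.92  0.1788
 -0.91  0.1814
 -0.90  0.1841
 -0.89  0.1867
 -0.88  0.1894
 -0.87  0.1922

-0.8389

σ√T = 0.17·√0.25 = 0.0850
d₁ = [ln(380/420) + (0.048 + ½·0.17²)·0.25] / (σ√T) = (-0.1001 + 0.0156) / 0.0850 = -0.9938 which rounds to -0.99
N(d₁) = N(-0.99) = 0.1611
Δ_put = N(d₁) − 1 = 0.1611 − 1 = -0.8389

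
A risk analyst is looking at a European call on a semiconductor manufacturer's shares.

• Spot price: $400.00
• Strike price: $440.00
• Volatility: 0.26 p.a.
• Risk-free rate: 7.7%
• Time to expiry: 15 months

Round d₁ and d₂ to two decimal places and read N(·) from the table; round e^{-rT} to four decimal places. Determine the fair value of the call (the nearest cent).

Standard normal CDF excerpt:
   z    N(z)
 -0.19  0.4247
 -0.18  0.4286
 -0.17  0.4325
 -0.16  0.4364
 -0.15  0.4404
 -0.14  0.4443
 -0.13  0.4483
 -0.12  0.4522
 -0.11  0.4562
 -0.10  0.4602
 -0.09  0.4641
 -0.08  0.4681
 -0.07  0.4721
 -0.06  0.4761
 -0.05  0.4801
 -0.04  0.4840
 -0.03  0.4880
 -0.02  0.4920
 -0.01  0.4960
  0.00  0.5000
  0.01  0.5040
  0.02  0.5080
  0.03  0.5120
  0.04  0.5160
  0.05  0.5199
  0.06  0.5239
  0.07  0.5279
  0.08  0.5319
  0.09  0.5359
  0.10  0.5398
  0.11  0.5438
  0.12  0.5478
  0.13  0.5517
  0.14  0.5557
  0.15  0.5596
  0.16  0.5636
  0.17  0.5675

$46.29

T = 1.25;  σ√T = 0.2907
d₁ = [ln(400/440) + (0.077 + 0.26²/2)·1.25] / 0.2907 = [-0.0953 + 0.1385] / 0.2907 = 0.1486 ≈ 0.15
d₂ = d₁ − σ√T = 0.1486 − 0.2907 = -0.1421 ≈ -0.14
exp(−rT) = exp(−0.077·1.25) = 0.9082
C = 400·N(0.15) − 440·0.9082·N(-0.14) = 400·0.5596 − 440·0.9082·0.4443 = 223.8400 − 177.5458 = 46.2942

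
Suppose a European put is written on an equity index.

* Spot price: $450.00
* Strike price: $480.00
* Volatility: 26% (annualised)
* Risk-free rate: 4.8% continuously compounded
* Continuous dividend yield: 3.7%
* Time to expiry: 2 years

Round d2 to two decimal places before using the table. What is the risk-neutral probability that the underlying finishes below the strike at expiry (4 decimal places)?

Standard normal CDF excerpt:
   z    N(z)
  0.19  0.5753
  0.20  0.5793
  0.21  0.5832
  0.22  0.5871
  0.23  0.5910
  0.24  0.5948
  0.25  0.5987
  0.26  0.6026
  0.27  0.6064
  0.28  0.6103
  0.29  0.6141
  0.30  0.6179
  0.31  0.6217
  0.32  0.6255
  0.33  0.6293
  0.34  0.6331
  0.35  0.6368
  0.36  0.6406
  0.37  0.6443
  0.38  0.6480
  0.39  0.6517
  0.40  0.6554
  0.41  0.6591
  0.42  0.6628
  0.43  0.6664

σ√T = 0.26 × 1.4142 = 0.3677
d₁ = [ln(450/480) + (0.048 − 0.037 + 0.26²/2)·2] / 0.3677 = [-0.0645 + 0.0896] / 0.3677 = 0.0682 → 0.07
d₂ = d₁ − σ√T = 0.0682 − 0.3677 = -0.2995 → -0.30
Pr(exercise) under Q = N(−d₂) = N(0.30) = 0.6179

0.6179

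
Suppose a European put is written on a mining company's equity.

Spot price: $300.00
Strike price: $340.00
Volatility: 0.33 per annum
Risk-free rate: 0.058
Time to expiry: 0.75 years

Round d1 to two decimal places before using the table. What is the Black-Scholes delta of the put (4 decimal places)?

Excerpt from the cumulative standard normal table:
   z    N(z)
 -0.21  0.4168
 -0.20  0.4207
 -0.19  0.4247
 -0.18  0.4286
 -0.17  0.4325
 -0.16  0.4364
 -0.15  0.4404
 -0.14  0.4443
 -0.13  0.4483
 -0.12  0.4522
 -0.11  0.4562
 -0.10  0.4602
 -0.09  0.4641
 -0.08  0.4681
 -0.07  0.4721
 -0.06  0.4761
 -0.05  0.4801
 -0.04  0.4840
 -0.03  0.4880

-0.5557

T = 0.75;  σ√T = 0.2858
d₁ = [ln(300/340) + (0.058 + ½·0.33²)·0.75] / (σ√T) = (-0.1252 + 0.0843) / 0.2858 = -0.1429 which rounds to -0.14
N(d₁) = N(-0.14) = 0.4443
Δ_put = N(d₁) − 1 = 0.4443 − 1 = -0.5557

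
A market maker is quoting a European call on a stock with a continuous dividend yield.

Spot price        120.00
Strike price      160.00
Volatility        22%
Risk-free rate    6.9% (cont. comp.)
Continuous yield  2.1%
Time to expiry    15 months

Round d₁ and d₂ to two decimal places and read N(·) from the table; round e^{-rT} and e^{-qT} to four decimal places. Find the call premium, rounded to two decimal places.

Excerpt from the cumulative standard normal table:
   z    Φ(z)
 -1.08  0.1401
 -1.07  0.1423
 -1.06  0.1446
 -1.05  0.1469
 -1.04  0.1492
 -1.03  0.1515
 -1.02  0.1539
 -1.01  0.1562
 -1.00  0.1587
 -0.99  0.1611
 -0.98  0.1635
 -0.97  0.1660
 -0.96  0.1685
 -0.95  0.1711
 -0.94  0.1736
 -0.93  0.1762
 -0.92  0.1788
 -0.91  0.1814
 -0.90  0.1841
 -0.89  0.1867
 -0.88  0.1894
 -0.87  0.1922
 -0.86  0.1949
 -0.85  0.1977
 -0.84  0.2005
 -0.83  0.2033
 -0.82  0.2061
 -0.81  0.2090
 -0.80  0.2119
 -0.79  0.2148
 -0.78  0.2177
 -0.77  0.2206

3.21

T = 1.25;  σ√T = 0.2460
ln(S/K) + (r − q + σ²/2)T = ln(120/160) + (0.069 − 0.021 + 0.22²/2)·1.25 = -0.2877 + 0.0902 = -0.1974
d₁ = -0.1974 / 0.2460 = -0.8027 ⇒ -0.80
d₂ = d₁ − σ√T = -0.8027 − 0.2460 = -1.0486 ⇒ -1.05
exp(−qT) = exp(−0.021·1.25) = 0.9741;  exp(−rT) = exp(−0.069·1.25) = 0.9174
N(d₁) = N(-0.80) = 0.2119;  N(d₂) = N(-1.05) = 0.1469
C = 120·0.9741·0.2119 − 160·0.9174·0.1469 = 24.7694 − 21.5626 = 3.2068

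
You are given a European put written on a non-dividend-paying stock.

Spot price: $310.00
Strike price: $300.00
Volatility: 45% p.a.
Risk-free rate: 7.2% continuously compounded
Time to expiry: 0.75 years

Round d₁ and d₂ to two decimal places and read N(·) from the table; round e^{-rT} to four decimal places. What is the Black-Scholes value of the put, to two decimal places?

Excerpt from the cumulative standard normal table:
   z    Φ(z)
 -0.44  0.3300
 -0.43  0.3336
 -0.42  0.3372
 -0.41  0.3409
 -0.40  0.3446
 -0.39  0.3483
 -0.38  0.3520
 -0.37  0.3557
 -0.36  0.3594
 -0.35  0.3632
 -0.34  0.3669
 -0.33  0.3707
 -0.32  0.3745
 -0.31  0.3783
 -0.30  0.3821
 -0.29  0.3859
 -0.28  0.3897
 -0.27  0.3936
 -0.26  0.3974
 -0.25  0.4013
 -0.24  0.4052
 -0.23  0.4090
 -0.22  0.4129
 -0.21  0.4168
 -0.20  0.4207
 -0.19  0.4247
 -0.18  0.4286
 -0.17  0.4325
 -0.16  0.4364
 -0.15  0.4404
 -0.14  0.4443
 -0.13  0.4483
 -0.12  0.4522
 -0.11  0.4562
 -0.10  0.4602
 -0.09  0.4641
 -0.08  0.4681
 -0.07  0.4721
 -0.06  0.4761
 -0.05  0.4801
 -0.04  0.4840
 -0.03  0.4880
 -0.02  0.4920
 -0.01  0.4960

σ√T = 0.45 × 0.8660 = 0.3897
d₁ = [ln(310/300) + (0.072 + ½·0.45²)·0.75] / (σ√T) = (0.0328 + 0.1299) / 0.3897 = 0.4176 ≈ 0.42
d₂ = 0.4176 − 0.3897 = 0.0278 ≈ 0.03
exp(−rT) = exp(−0.072·0.75) = 0.9474
N(−d₂) = N(-0.03) = 0.4880;  N(−d₁) = N(-0.42) = 0.3372
P = 300·0.9474·0.4880 − 310·0.3372 = 138.6994 − 104.5320 = 34.1674

$34.17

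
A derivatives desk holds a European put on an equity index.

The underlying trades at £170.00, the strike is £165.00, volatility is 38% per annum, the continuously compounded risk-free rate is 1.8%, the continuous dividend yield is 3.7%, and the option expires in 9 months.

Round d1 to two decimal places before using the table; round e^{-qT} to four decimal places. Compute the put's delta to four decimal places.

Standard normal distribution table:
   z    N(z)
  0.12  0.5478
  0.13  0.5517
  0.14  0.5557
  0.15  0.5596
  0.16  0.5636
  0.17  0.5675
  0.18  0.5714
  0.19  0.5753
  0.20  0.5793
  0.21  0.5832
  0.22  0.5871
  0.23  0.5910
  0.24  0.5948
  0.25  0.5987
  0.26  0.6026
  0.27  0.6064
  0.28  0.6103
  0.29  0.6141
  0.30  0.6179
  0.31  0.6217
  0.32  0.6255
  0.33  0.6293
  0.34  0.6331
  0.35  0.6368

T = 0.75;  σ√T = 0.3291
d₁ = [ln(170/165) + (0.018 − 0.037 + ½·0.38²)·0.75] / (σ√T) = (0.0299 + 0.0399) / 0.3291 = 0.2120 which rounds to 0.21
N(d₁) = N(0.21) = 0.5832
Δ_put = exp(−qT)·(N(d₁) − 1) = 0.9726·(0.5832 − 1) = -0.4054

-0.4054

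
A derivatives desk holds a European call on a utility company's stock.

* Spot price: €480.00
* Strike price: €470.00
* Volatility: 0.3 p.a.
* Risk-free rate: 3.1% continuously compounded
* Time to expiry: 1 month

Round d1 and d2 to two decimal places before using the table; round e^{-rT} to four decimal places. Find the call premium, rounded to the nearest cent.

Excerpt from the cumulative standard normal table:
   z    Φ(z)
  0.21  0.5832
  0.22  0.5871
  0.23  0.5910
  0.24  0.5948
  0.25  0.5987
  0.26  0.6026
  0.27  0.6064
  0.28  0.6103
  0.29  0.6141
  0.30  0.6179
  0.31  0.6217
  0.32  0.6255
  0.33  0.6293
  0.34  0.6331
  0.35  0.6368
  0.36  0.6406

T = 0.08333;  σ√T = 0.0866
d₁ = [ln(480/470) + (0.031 + 0.3²/2)·0.08333] / 0.0866 = [0.0211 + 0.0063] / 0.0866 = 0.3162 ⇒ 0.32
d₂ = d₁ − σ√T = 0.3162 − 0.0866 = 0.2296 ⇒ 0.23
exp(−rT) = exp(−0.031·0.08333) = 0.9974
N(d₁) = N(0.32) = 0.6255;  N(d₂) = N(0.23) = 0.5910
C = 480·0.6255 − 470·0.9974·0.5910 = 300.2400 − 277.0478 = 23.1922

€23.19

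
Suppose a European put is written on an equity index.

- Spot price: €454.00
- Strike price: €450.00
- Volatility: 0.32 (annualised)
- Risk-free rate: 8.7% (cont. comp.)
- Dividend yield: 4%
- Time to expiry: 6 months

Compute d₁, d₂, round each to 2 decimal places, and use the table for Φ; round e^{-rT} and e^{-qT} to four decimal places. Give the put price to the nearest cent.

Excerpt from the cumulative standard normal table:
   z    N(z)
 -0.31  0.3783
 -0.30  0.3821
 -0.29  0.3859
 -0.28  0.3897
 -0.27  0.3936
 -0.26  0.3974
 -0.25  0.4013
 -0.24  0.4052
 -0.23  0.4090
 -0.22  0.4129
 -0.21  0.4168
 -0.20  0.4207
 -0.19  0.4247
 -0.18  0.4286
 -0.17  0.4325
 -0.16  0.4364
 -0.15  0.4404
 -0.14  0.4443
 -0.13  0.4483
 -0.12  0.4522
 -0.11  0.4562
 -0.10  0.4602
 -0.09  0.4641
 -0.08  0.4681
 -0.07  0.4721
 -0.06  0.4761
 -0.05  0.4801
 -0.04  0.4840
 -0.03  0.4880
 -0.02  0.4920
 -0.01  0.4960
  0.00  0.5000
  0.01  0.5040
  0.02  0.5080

€33.40

σ√T = 0.32·√0.5 = 0.2263
ln(S/K) + (r − q + σ²/2)T = ln(454/450) + (0.087 − 0.04 + 0.32²/2)·0.5 = 0.0088 + 0.0491 = 0.0579
d₁ = 0.0579 / 0.2263 = 0.2561 which rounds to 0.26
d₂ = d₁ − σ√T = 0.2561 − 0.2263 = 0.0298 which rounds to 0.03
exp(−qT) = exp(−0.04·0.5) = 0.9802;  exp(−rT) = exp(−0.087·0.5) = 0.9574
P = 450·0.9574·N(-0.03) − 454·0.9802·N(-0.26) = 450·0.9574·0.4880 − 454·0.9802·0.3974 = 210.2450 − 176.8473 = 33.3977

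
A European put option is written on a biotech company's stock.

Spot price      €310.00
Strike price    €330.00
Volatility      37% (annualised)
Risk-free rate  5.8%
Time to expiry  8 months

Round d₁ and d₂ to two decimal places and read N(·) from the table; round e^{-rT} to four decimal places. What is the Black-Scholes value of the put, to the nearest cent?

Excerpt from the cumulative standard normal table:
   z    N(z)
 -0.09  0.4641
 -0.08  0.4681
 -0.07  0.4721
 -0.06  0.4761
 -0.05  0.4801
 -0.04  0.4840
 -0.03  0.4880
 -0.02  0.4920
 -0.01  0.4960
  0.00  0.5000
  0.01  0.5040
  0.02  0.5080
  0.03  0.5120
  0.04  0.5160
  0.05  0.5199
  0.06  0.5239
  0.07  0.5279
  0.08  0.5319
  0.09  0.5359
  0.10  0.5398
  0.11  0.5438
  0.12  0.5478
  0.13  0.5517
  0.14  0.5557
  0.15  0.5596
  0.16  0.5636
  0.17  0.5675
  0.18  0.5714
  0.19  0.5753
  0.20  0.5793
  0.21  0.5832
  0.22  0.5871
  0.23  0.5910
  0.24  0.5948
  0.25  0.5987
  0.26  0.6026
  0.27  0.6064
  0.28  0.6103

€41.29

σ√T = 0.37·√0.6667 = 0.3021
d₁ = [ln(310/330) + (0.058 + 0.37²/2)·0.6667] / 0.3021 = [-0.0625 + 0.0843] / 0.3021 = 0.0721 ⇒ 0.07
d₂ = d₁ − σ√T = 0.0721 − 0.3021 = -0.2300 ⇒ -0.23
e^(−rT) = e^(−0.058·0.6667) = 0.9621
P = 330·0.9621·N(0.23) − 310·N(-0.07) = 330·0.9621·0.5910 − 310·0.4721 = 187.6384 − 146.3510 = 41.2874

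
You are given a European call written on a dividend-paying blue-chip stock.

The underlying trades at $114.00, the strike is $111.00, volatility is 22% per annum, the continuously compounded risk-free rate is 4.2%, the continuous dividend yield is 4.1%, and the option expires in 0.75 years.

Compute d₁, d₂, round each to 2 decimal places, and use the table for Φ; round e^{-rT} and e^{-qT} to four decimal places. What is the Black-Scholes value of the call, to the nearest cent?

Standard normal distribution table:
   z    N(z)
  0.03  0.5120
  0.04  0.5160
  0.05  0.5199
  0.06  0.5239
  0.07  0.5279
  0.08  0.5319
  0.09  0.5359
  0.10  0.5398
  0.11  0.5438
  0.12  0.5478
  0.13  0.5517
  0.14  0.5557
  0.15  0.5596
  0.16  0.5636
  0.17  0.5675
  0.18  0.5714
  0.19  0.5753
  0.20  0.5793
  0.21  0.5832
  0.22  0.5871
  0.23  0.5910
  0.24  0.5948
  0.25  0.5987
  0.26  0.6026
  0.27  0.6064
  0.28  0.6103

σ√T = 0.22·√0.75 = 0.1905
ln(S/K) + (r − q + σ²/2)T = ln(114/111) + (0.042 − 0.041 + 0.22²/2)·0.75 = 0.0267 + 0.0189 = 0.0456
d₁ = 0.0456 / 0.1905 = 0.2392 ≈ 0.24
d₂ = d₁ − σ√T = 0.2392 − 0.1905 = 0.0486 ≈ 0.05
exp(−qT) = exp(−0.041·0.75) = 0.9697;  exp(−rT) = exp(−0.042·0.75) = 0.9690
N(d₁) = N(0.24) = 0.5948;  N(d₂) = N(0.05) = 0.5199
C = 114·0.9697·0.5948 − 111·0.9690·0.5199 = 65.7526 − 55.9199 = 9.8327

$9.83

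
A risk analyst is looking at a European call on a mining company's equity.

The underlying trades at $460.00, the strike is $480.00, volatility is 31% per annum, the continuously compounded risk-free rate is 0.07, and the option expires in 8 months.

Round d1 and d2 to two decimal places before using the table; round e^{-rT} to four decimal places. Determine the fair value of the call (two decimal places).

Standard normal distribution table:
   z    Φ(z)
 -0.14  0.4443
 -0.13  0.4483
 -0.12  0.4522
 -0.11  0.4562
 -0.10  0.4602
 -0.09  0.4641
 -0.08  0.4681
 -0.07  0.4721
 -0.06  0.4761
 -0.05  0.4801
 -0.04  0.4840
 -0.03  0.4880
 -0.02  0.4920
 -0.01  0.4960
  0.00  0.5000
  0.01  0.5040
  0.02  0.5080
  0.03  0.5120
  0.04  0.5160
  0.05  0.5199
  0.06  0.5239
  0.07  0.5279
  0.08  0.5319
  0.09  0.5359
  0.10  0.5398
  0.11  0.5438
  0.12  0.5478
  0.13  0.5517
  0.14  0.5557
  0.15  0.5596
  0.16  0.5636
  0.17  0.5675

σ√T = 0.31 × 0.8165 = 0.2531
d₁ = [ln(460/480) + (0.07 + ½·0.31²)·0.6667] / (σ√T) = (-0.0426 + 0.0787) / 0.2531 = 0.1428 which rounds to 0.14
d₂ = 0.1428 − 0.2531 = -0.1103 which rounds to -0.11
e^(−rT) = e^(−0.07·0.6667) = 0.9544
N(d₁) = N(0.14) = 0.5557;  N(d₂) = N(-0.11) = 0.4562
C = 460·0.5557 − 480·0.9544·0.4562 = 255.6220 − 208.9907 = 46.6313

$46.63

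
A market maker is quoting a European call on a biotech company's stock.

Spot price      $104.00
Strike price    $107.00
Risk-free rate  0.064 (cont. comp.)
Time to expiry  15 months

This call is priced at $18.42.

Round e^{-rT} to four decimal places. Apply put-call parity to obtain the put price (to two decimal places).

$13.19

exp(−rT) = exp(−0.064·1.25) = 0.9231
Put-call parity: C − P = S − K·e^(−rT) = 104 − 107·0.9231 = 104 − 98.7717 = 5.2283
P = C − (C − P) = 18.42 − (5.2283) = 13.1917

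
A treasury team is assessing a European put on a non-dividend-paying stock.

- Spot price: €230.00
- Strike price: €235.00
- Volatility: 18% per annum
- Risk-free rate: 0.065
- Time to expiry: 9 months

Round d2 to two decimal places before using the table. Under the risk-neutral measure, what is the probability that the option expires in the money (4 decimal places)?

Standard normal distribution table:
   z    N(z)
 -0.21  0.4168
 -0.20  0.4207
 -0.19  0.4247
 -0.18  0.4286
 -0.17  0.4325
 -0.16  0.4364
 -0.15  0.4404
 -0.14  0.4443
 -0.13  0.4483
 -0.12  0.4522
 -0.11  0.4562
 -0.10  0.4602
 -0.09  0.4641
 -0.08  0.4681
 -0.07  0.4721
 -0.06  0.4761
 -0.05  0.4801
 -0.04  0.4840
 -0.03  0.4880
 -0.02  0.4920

0.4602

T = 0.75;  σ√T = 0.1559
d₁ = [ln(230/235) + (0.065 + 0.18²/2)·0.75] / 0.1559 = [-0.0215 + 0.0609] / 0.1559 = 0.2527 → 0.25
d₂ = d₁ − σ√T = 0.2527 − 0.1559 = 0.0968 → 0.10
Risk-neutral Pr[S_T < K] = N(−d₂) = N(-0.10) = 0.4602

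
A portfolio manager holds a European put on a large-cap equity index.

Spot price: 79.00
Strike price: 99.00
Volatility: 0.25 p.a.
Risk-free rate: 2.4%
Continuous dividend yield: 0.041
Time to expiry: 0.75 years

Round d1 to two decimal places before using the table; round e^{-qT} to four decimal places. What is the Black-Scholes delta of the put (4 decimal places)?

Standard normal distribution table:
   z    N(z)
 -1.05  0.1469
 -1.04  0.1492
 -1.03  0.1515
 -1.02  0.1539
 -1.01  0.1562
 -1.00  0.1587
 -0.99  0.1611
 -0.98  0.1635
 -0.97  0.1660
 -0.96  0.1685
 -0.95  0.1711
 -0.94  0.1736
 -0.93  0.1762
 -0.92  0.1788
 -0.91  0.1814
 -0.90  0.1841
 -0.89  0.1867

-0.8135

σ√T = 0.25 × 0.8660 = 0.2165
d₁ = [ln(79/99) + (0.024 − 0.041 + 0.25²/2)·0.75] / 0.2165 = [-0.2257 + 0.0107] / 0.2165 = -0.9930 which rounds to -0.99
N(d₁) = N(-0.99) = 0.1611
Δ_put = exp(−qT)·(N(d₁) − 1) = 0.9697·(0.1611 − 1) = -0.8135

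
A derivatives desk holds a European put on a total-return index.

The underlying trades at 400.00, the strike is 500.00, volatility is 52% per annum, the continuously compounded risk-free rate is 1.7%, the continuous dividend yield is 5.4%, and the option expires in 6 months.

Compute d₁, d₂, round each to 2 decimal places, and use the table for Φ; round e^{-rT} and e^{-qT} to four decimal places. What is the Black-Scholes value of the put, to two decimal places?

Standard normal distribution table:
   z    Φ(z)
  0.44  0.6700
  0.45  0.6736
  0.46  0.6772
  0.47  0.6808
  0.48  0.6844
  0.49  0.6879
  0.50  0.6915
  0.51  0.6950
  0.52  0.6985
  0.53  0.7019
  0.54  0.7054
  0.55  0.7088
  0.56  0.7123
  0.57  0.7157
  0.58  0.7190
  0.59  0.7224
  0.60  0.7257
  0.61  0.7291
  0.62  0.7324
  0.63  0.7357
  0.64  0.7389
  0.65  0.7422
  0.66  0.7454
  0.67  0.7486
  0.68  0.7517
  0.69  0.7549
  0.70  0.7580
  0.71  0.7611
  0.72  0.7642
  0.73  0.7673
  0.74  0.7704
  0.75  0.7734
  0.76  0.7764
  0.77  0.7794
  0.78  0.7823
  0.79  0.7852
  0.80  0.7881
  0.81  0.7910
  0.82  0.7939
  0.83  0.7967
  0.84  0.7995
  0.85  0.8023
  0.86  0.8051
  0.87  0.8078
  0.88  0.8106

σ√T = 0.52·√0.5 = 0.3677
d₁ = [ln(400/500) + (0.017 − 0.054 + ½·0.52²)·0.5] / (σ√T) = (-0.2231 + 0.0491) / 0.3677 = -0.4733 → -0.47
d₂ = -0.4733 − 0.3677 = -0.8410 → -0.84
e^(−qT) = e^(−0.054·0.5) = 0.9734;  e^(−rT) = e^(−0.017·0.5) = 0.9915
N(−d₂) = N(0.84) = 0.7995;  N(−d₁) = N(0.47) = 0.6808
P = 500·0.9915·0.7995 − 400·0.9734·0.6808 = 396.3521 − 265.0763 = 131.2758

131.28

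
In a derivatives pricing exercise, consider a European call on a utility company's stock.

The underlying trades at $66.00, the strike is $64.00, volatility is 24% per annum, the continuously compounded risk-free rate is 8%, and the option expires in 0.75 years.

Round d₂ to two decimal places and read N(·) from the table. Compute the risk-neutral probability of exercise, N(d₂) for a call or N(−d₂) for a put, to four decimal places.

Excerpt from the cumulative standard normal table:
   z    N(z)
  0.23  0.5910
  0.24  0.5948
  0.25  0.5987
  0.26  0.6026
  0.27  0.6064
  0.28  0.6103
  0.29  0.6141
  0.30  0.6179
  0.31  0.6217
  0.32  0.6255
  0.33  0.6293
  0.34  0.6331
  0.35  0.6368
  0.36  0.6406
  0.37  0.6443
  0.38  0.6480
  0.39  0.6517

T = 0.75;  σ√T = 0.2078
d₁ = [ln(66/64) + (0.08 + 0.24²/2)·0.75] / 0.2078 = [0.0308 + 0.0816] / 0.2078 = 0.5406 → 0.54
d₂ = d₁ − σ√T = 0.5406 − 0.2078 = 0.3328 → 0.33
Risk-neutral Pr[S_T > K] = N(d₂) = N(0.33) = 0.6293

0.6293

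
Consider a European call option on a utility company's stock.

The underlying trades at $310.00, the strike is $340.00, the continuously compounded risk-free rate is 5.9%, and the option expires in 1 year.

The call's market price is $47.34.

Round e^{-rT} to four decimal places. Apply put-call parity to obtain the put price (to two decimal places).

$57.86

exp(−rT) = exp(−0.059·1) = 0.9427
Put-call parity: C − P = S − K·e^(−rT) = 310 − 340·0.9427 = 310 − 320.5180 = -10.5180
P = C − (C − P) = 47.34 − (-10.5180) = 57.8580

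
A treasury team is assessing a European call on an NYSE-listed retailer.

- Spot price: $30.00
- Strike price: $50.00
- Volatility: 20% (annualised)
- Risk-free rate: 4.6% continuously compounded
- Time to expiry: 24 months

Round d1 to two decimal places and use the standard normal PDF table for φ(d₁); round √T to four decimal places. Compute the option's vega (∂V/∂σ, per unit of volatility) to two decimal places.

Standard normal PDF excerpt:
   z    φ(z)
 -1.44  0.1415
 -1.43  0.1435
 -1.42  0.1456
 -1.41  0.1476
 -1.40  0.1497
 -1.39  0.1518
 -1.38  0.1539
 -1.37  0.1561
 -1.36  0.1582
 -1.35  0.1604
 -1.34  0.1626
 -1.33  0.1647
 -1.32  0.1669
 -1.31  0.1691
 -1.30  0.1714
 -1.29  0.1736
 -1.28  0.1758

6.90

σ√T = 0.2 × 1.4142 = 0.2828
d₁ = [ln(30/50) + (0.046 + ½·0.2²)·2] / (σ√T) = (-0.5108 + 0.1320) / 0.2828 = -1.3394 ≈ -1.34
√T = √2 = 1.4142
φ(d₁) = φ(-1.34) = 0.1626
vega = S·φ(d₁)·√T = 30·0.1626·1.4142 = 6.8985
(Vega is the same for a European call and put with the same parameters.)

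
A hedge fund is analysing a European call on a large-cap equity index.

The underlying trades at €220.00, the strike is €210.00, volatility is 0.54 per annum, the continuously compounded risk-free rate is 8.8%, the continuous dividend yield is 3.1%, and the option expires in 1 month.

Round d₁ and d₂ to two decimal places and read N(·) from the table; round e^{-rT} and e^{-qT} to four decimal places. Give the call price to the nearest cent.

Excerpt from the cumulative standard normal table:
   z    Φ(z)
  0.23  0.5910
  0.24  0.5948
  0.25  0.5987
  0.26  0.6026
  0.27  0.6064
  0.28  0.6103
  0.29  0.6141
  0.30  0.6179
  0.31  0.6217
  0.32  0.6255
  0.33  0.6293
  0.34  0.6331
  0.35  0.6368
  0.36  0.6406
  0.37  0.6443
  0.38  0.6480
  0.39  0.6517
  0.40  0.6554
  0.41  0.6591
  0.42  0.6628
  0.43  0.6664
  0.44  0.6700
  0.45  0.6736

€19.82

T = 0.08333;  σ√T = 0.1559
d₁ = [ln(220/210) + (0.088 − 0.031 + 0.54²/2)·0.08333] / 0.1559 = [0.0465 + 0.0169] / 0.1559 = 0.4068 → 0.41
d₂ = d₁ − σ√T = 0.4068 − 0.1559 = 0.2510 → 0.25
exp(−qT) = exp(−0.031·0.08333) = 0.9974;  exp(−rT) = exp(−0.088·0.08333) = 0.9927
N(d₁) = N(0.41) = 0.6591;  N(d₂) = N(0.25) = 0.5987
C = 220·0.9974·0.6591 − 210·0.9927·0.5987 = 144.6250 − 124.8092 = 19.8158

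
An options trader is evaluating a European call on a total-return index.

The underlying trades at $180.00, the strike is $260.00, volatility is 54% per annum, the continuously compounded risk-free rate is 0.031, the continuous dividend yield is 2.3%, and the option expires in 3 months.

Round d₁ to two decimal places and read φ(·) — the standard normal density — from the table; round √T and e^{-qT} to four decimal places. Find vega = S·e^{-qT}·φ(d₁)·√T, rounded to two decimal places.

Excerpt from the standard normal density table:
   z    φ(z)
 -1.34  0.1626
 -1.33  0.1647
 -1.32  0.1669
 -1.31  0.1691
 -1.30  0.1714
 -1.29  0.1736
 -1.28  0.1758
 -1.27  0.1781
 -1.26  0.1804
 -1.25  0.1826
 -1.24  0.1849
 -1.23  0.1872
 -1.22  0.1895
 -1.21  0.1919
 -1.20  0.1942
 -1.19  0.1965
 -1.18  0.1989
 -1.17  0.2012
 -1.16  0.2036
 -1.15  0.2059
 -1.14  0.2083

16.96

σ√T = 0.54 × 0.5000 = 0.2700
d₁ = [ln(180/260) + (0.031 − 0.023 + 0.54²/2)·0.25] / 0.2700 = [-0.3677 + 0.0385] / 0.2700 = -1.2195 ≈ -1.22
√T = √0.25 = 0.5000
φ(d₁) = φ(-1.22) = 0.1895
exp(−qT) = exp(−0.023·0.25) = 0.9943
vega = S·exp(−qT)·φ(d₁)·√T = 180·0.9943·0.1895·0.5000 = 16.9578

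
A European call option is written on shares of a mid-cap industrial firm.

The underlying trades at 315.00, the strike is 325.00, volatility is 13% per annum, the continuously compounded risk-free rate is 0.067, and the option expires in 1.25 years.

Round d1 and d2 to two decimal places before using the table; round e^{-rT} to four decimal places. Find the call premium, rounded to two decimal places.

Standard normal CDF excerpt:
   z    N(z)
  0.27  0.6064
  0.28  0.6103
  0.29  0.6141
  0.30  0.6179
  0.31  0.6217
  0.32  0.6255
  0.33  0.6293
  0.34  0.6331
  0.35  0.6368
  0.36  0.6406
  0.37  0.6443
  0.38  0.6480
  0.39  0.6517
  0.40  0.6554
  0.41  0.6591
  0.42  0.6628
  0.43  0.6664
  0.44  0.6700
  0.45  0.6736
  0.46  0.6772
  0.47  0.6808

26.36

T = 1.25;  σ√T = 0.1453
d₁ = [ln(315/325) + (0.067 + 0.13²/2)·1.25] / 0.1453 = [-0.0313 + 0.0943] / 0.1453 = 0.4339 which rounds to 0.43
d₂ = d₁ − σ√T = 0.4339 − 0.1453 = 0.2885 which rounds to 0.29
e^(−rT) = e^(−0.067·1.25) = 0.9197
N(d₁) = N(0.43) = 0.6664;  N(d₂) = N(0.29) = 0.6141
C = 315·0.6664 − 325·0.9197·0.6141 = 209.9160 − 183.5560 = 26.3600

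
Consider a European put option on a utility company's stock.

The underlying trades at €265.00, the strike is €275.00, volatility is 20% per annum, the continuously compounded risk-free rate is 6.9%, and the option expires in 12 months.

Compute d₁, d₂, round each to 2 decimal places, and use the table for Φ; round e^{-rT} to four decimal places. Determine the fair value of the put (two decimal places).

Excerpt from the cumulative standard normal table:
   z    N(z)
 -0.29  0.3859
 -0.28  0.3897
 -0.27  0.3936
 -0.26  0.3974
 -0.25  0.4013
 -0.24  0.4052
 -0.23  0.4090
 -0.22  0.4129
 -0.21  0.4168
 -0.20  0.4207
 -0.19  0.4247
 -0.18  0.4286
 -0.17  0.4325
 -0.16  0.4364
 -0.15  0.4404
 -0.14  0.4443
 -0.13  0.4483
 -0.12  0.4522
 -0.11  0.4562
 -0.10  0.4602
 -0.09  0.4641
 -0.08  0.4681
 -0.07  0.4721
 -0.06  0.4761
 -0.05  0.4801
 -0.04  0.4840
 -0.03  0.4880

€16.88

σ√T = 0.2·√1 = 0.2000
ln(S/K) + (r + σ²/2)T = ln(265/275) + (0.069 + 0.2²/2)·1 = -0.0370 + 0.0890 = 0.0520
d₁ = 0.0520 / 0.2000 = 0.2598 ⇒ 0.26
d₂ = d₁ − σ√T = 0.2598 − 0.2000 = 0.0598 ⇒ 0.06
exp(−rT) = exp(−0.069·1) = 0.9333
P = 275·0.9333·N(-0.06) − 265·N(-0.26) = 275·0.9333·0.4761 − 265·0.3974 = 122.1946 − 105.3110 = 16.8836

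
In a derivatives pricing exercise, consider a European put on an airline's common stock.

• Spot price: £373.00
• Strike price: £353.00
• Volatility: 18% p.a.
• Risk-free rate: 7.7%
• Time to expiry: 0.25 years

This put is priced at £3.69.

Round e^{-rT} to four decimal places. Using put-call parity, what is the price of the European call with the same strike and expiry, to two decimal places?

£30.43

exp(−rT) = exp(−0.077·0.25) = 0.9809
Put-call parity: C − P = S − K·e^(−rT) = 373 − 353·0.9809 = 373 − 346.2577 = 26.7423
C = P + (C − P) = 3.69 + (26.7423) = 30.4323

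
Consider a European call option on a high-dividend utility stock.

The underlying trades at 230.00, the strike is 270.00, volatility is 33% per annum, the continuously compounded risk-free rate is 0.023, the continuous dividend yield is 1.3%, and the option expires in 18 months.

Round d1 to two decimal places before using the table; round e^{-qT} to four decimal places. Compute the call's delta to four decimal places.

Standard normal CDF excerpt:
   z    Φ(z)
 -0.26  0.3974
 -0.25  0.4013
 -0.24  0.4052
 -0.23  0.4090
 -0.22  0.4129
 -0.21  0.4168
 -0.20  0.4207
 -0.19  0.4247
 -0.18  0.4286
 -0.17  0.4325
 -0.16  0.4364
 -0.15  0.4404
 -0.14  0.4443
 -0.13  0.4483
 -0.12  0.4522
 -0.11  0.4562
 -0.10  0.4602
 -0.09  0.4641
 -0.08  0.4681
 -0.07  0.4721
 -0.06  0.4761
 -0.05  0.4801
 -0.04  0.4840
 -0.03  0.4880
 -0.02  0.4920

0.4280

σ√T = 0.33·√1.5 = 0.4042
d₁ = [ln(230/270) + (0.023 − 0.013 + 0.33²/2)·1.5] / 0.4042 = [-0.1603 + 0.0967] / 0.4042 = -0.1575 ⇒ -0.16
N(d₁) = N(-0.16) = 0.4364
Δ_call = e^(−qT)·N(d₁) = 0.9807·0.4364 = 0.4280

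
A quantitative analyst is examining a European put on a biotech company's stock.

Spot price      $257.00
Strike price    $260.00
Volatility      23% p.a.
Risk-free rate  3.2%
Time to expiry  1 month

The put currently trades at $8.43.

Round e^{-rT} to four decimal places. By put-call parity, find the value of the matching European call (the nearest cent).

$6.13

e^(−rT) = e^(−0.032·0.08333) = 0.9973
Put-call parity: C − P = S − K·e^(−rT) = 257 − 260·0.9973 = 257 − 259.2980 = -2.2980
C = P + (C − P) = 8.43 + (-2.2980) = 6.1320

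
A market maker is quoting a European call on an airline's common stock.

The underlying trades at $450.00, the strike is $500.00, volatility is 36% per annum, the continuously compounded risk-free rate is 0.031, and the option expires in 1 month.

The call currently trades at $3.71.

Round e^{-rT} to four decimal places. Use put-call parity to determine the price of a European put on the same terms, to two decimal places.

$52.41

e^(−rT) = e^(−0.031·0.08333) = 0.9974
Put-call parity: C − P = S − K·e^(−rT) = 450 − 500·0.9974 = 450 − 498.7000 = -48.7000
P = C − (C − P) = 3.71 − (-48.7000) = 52.4100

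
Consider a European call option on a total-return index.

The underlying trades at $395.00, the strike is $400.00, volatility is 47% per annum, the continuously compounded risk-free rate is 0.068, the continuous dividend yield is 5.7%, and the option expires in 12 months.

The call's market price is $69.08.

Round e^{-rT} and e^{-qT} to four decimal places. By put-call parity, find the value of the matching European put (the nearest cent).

exp(−qT) = exp(−0.057·1) = 0.9446;  exp(−rT) = exp(−0.068·1) = 0.9343
Put-call parity: C − P = S·e^(−qT) − K·e^(−rT) = 395·0.9446 − 400·0.9343 = 373.1170 − 373.7200 = -0.6030
P = C − (C − P) = 69.08 − (-0.6030) = 69.6830

$69.68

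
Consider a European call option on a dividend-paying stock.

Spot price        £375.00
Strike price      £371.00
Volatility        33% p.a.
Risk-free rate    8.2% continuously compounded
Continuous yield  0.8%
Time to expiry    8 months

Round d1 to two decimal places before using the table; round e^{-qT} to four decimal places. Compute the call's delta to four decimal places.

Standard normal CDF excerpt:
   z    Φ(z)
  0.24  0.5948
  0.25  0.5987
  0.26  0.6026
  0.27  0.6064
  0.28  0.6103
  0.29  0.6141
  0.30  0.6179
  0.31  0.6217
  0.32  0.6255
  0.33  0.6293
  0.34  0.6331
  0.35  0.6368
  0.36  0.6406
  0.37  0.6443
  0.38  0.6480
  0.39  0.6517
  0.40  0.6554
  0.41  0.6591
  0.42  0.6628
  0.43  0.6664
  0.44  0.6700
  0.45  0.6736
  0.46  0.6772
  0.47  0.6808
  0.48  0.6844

0.6372

σ√T = 0.33 × 0.8165 = 0.2694
d₁ = [ln(375/371) + (0.082 − 0.008 + 0.33²/2)·0.6667] / 0.2694 = [0.0107 + 0.0856] / 0.2694 = 0.3576 → 0.36
N(d₁) = N(0.36) = 0.6406
Δ_call = e^(−qT)·N(d₁) = 0.9947·0.6406 = 0.6372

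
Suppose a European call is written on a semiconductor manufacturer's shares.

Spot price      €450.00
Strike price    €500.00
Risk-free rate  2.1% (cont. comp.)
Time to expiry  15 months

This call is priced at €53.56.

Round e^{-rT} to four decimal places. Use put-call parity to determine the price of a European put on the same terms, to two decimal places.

€90.61

exp(−rT) = exp(−0.021·1.25) = 0.9741
Put-call parity: C − P = S − K·e^(−rT) = 450 − 500·0.9741 = 450 − 487.0500 = -37.0500
P = C − (C − P) = 53.56 − (-37.0500) = 90.6100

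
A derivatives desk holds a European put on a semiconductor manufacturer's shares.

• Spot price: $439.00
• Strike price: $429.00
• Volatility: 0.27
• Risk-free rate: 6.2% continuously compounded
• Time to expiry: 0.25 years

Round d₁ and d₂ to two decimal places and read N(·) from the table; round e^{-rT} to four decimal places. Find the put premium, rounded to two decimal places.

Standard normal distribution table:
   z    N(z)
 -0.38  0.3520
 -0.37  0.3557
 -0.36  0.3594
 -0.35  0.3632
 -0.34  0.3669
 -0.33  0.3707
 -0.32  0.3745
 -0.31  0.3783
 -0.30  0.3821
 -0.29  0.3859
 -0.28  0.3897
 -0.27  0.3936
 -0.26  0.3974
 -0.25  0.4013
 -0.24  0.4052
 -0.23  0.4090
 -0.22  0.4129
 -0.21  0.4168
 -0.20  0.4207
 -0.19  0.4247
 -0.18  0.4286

σ√T = 0.27·√0.25 = 0.1350
ln(S/K) + (r + σ²/2)T = ln(439/429) + (0.062 + 0.27²/2)·0.25 = 0.0230 + 0.0246 = 0.0477
d₁ = 0.0477 / 0.1350 = 0.3530 → 0.35
d₂ = d₁ − σ√T = 0.3530 − 0.1350 = 0.2180 → 0.22
e^(−rT) = e^(−0.062·0.25) = 0.9846
N(−d₂) = N(-0.22) = 0.4129;  N(−d₁) = N(-0.35) = 0.3632
P = 429·0.9846·0.4129 − 439·0.3632 = 174.4062 − 159.4448 = 14.9614

$14.96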